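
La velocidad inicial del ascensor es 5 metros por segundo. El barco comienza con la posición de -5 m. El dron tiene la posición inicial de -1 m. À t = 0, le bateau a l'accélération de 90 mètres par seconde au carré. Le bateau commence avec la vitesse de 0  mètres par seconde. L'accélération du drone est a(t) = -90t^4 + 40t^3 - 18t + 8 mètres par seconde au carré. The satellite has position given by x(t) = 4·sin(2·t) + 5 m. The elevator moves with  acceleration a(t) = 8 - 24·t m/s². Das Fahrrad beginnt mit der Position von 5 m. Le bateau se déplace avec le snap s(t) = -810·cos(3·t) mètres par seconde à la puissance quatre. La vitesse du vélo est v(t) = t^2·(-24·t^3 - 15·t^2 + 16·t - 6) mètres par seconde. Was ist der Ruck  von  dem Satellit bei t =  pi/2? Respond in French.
En partant de la position x(t) = 4·sin(2·t) + 5, nous prenons 3 dérivées. En prenant d/dt de x(t), nous trouvons v(t) = 8·cos(2·t). En prenant d/dt de v(t), nous trouvons a(t) = -16·sin(2·t). En prenant d/dt de a(t), nous trouvons j(t) = -32·cos(2·t). En utilisant j(t) = -32·cos(2·t) et en substituant t = pi/2, nous trouvons j = 32.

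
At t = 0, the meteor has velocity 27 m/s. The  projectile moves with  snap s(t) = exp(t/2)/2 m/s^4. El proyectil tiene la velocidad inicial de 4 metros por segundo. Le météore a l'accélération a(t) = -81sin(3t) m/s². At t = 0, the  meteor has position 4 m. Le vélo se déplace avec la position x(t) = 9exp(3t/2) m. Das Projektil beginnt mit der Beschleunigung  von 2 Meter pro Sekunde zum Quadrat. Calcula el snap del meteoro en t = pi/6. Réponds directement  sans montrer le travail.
s(pi/6) = 729.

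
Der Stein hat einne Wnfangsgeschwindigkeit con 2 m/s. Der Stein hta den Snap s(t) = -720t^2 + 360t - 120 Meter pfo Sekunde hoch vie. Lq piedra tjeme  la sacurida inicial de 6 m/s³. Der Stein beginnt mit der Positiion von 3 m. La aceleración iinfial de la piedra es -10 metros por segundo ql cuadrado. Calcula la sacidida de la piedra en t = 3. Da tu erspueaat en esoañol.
Partiendo del snap s(t) = -720·t^2 + 360·t - 120, tomamos 1 antiderivada. Tomando ∫s(t)dt y aplicando j(0) = 6, encontramos j(t) = -240·t^3 + 180·t^2 - 120·t + 6. Usando j(t) = -240·t^3 + 180·t^2 - 120·t + 6 y sustituyendo t = 3, encontramos j = -5214.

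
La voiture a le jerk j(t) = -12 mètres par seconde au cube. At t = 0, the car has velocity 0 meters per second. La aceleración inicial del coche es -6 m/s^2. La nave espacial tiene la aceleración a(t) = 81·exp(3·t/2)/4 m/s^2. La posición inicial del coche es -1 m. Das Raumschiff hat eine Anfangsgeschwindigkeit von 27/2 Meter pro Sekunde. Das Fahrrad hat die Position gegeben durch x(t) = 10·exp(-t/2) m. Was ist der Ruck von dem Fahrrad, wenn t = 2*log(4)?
Ausgehend von der Position x(t) = 10·exp(-t/2), nehmen wir 3 Ableitungen. Die Ableitung von der Position ergibt die Geschwindigkeit: v(t) = -5·exp(-t/2). Die Ableitung von der Geschwindigkeit ergibt die Beschleunigung: a(t) = 5·exp(-t/2)/2. Die Ableitung von der Beschleunigung ergibt den Ruck: j(t) = -5·exp(-t/2)/4. Aus der Gleichung für den Ruck j(t) = -5·exp(-t/2)/4, setzen wir t = 2*log(4) ein und erhalten j = -5/16.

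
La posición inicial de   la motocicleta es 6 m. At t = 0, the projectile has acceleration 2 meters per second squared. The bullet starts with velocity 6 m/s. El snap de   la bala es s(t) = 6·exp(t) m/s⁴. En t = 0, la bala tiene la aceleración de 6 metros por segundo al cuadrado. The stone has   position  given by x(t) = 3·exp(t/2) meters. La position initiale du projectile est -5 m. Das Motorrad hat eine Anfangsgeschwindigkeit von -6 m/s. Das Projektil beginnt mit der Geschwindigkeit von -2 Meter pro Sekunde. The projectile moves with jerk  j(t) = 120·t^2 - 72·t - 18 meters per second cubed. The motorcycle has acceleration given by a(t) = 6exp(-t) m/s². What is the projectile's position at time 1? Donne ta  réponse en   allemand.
Wir müssen die Stammfunktion unserer Gleichung für den Ruck j(t) = 120·t^2 - 72·t - 18 3-mal finden. Mit ∫j(t)dt und Anwendung von a(0) = 2, finden wir a(t) = 40·t^3 - 36·t^2 - 18·t + 2. Das Integral von der Beschleunigung ist die Geschwindigkeit. Mit v(0) = -2 erhalten wir v(t) = 10·t^4 - 12·t^3 - 9·t^2 + 2·t - 2. Die Stammfunktion von der Geschwindigkeit ist die Position. Mit x(0) = -5 erhalten wir x(t) = 2·t^5 - 3·t^4 - 3·t^3 + t^2 - 2·t - 5. Mit x(t) = 2·t^5 - 3·t^4 - 3·t^3 + t^2 - 2·t - 5 und Einsetzen von t = 1, finden wir x = -10.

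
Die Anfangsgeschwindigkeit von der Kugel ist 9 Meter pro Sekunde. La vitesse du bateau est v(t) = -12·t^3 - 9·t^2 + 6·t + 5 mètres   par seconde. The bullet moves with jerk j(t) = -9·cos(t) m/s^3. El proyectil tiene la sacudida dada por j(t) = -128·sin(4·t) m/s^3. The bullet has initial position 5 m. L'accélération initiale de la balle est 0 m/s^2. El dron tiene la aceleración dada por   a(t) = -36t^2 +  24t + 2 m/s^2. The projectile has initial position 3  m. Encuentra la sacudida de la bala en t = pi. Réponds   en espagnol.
Usando j(t) = -9·cos(t) y sustituyendo t = pi, encontramos j = 9.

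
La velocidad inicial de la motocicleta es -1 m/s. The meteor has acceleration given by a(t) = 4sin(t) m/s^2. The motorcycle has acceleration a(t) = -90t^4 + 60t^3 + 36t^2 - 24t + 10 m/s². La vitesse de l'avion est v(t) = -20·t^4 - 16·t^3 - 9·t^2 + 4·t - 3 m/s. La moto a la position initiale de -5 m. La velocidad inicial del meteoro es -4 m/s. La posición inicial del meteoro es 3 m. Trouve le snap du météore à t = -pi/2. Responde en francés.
Pour résoudre ceci, nous devons prendre 2 dérivées de notre équation de l'accélération a(t) = 4·sin(t). La dérivée de l'accélération donne le jerk: j(t) = 4·cos(t). En prenant d/dt de j(t), nous trouvons s(t) = -4·sin(t). De l'équation du snap s(t) = -4·sin(t), nous substituons t = -pi/2 pour obtenir s = 4.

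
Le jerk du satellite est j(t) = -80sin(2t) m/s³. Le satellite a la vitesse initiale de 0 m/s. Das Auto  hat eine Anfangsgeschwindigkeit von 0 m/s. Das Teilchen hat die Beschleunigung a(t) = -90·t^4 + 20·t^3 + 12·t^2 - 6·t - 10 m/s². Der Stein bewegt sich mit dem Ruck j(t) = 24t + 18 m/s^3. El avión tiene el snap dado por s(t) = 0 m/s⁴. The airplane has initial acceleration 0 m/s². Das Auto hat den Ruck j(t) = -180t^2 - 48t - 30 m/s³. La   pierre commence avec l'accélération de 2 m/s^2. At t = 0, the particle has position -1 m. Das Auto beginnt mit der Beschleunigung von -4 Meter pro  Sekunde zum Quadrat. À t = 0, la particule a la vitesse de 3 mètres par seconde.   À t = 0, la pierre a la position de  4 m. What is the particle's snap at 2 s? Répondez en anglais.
Starting from acceleration a(t) = -90·t^4 + 20·t^3 + 12·t^2 - 6·t - 10, we take 2 derivatives. Taking d/dt of a(t), we find j(t) = -360·t^3 + 60·t^2 + 24·t - 6. The derivative of jerk gives snap: s(t) = -1080·t^2 + 120·t + 24. We have snap s(t) = -1080·t^2 + 120·t + 24. Substituting t = 2: s(2) = -4056.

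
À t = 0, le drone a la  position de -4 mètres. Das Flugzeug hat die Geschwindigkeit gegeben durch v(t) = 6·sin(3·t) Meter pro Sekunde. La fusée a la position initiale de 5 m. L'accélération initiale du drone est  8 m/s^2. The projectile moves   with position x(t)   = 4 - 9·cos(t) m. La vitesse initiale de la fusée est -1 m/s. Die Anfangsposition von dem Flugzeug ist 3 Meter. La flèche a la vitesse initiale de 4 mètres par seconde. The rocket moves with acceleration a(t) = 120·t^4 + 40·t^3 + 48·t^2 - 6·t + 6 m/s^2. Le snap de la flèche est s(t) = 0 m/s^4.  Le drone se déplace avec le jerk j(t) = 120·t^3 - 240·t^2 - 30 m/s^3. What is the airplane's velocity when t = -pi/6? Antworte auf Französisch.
Nous avons la vitesse v(t) = 6·sin(3·t). En substituant t = -pi/6: v(-pi/6) = -6.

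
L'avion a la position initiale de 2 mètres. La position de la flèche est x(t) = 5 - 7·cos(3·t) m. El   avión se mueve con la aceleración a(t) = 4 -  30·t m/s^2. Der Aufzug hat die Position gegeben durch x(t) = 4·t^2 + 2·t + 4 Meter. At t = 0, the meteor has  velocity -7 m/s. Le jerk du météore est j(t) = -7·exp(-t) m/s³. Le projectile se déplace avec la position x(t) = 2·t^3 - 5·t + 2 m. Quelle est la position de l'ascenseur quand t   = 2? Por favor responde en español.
Usando x(t) = 4·t^2 + 2·t + 4 y sustituyendo t = 2, encontramos x = 24.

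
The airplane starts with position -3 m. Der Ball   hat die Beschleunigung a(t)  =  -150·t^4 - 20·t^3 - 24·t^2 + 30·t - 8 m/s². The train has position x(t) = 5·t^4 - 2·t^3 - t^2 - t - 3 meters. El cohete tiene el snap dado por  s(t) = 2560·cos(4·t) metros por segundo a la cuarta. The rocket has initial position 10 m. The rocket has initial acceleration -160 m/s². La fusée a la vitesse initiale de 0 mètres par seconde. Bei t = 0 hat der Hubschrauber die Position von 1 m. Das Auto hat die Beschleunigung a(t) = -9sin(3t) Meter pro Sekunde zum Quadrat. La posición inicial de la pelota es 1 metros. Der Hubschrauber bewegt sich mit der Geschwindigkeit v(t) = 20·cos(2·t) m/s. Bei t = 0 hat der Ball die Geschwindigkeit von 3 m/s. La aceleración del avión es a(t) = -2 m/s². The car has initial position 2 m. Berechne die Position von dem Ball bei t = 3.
Ausgehend von der Beschleunigung a(t) = -150·t^4 - 20·t^3 - 24·t^2 + 30·t - 8, nehmen wir 2 Stammfunktionen. Die Stammfunktion von der Beschleunigung ist die Geschwindigkeit. Mit v(0) = 3 erhalten wir v(t) = -30·t^5 - 5·t^4 - 8·t^3 + 15·t^2 - 8·t + 3. Das Integral von der Geschwindigkeit ist die Position. Mit x(0) = 1 erhalten wir x(t) = -5·t^6 - t^5 - 2·t^4 + 5·t^3 - 4·t^2 + 3·t + 1. Wir haben die Position x(t) = -5·t^6 - t^5 - 2·t^4 + 5·t^3 - 4·t^2 + 3·t + 1. Durch Einsetzen von t = 3: x(3) = -3941.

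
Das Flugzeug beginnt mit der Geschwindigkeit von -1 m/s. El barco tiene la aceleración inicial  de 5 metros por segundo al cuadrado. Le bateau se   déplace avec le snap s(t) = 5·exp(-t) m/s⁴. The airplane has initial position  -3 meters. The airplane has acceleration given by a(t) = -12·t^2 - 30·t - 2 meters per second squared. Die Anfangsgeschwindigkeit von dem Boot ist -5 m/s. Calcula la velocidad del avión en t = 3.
Partiendo de la aceleración a(t) = -12·t^2 - 30·t - 2, tomamos 1 antiderivada. La integral de la aceleración es la velocidad. Usando v(0) = -1, obtenemos v(t) = -4·t^3 - 15·t^2 - 2·t - 1. Usando v(t) = -4·t^3 - 15·t^2 - 2·t - 1 y sustituyendo t = 3, encontramos v = -250.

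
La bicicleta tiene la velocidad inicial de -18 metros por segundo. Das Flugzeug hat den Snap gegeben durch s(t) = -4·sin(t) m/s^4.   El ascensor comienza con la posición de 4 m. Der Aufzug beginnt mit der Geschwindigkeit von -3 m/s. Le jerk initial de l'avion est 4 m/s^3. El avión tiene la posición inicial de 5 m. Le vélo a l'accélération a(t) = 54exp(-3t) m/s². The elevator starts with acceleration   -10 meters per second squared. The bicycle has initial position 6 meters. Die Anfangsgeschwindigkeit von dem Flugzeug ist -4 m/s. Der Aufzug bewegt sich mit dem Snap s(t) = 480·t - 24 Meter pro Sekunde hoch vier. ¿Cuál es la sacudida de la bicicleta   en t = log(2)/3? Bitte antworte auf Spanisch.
Debemos derivar nuestra ecuación de la aceleración a(t) = 54·exp(-3·t) 1 vez. Derivando la aceleración, obtenemos la sacudida: j(t) = -162·exp(-3·t). Tenemos la sacudida j(t) = -162·exp(-3·t). Sustituyendo t = log(2)/3: j(log(2)/3) = -81.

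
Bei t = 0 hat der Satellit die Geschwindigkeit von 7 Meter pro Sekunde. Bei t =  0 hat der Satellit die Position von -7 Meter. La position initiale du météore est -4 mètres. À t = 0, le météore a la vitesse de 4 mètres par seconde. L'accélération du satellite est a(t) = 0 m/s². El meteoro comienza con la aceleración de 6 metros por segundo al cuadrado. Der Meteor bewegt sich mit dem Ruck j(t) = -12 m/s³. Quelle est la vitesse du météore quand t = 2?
Nous devons trouver la primitive de notre équation du jerk j(t) = -12 2 fois. L'intégrale du jerk, avec a(0) = 6, donne l'accélération: a(t) = 6 - 12·t. En intégrant l'accélération et en utilisant la condition initiale v(0) = 4, nous obtenons v(t) = -6·t^2 + 6·t + 4. En utilisant v(t) = -6·t^2 + 6·t + 4 et en substituant t = 2, nous trouvons v = -8.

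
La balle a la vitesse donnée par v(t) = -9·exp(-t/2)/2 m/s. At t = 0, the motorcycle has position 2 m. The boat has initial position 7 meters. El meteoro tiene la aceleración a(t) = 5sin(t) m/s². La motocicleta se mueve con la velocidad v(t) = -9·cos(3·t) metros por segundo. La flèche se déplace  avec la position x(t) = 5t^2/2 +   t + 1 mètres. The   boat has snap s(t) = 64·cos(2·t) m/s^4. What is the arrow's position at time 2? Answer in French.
Nous avons la position x(t) = 5·t^2/2 + t + 1. En substituant t = 2: x(2) = 13.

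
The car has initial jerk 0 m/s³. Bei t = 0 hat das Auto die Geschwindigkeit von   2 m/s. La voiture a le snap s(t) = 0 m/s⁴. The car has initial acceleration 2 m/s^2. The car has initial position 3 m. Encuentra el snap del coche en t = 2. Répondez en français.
De l'équation du snap s(t) = 0, nous substituons t = 2 pour obtenir s = 0.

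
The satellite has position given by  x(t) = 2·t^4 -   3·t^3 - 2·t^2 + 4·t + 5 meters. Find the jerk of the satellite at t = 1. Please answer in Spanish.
Partiendo de la posición x(t) = 2·t^4 - 3·t^3 - 2·t^2 + 4·t + 5, tomamos 3 derivadas. La derivada de la posición da la velocidad: v(t) = 8·t^3 - 9·t^2 - 4·t + 4. Tomando d/dt de v(t), encontramos a(t) = 24·t^2 - 18·t - 4. La derivada de la aceleración da la sacudida: j(t) = 48·t - 18. Tenemos la sacudida j(t) = 48·t - 18. Sustituyendo t = 1: j(1) = 30.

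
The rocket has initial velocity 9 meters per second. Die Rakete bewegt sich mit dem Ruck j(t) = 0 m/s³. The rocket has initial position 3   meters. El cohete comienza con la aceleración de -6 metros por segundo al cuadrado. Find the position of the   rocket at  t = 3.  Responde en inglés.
We need to integrate our jerk equation j(t) = 0 3 times. Taking ∫j(t)dt and applying a(0) = -6, we find a(t) = -6. The antiderivative of acceleration, with v(0) = 9, gives velocity: v(t) = 9 - 6·t. The integral of velocity is position. Using x(0) = 3, we get x(t) = -3·t^2 + 9·t + 3. We have position x(t) = -3·t^2 + 9·t + 3. Substituting t = 3: x(3) = 3.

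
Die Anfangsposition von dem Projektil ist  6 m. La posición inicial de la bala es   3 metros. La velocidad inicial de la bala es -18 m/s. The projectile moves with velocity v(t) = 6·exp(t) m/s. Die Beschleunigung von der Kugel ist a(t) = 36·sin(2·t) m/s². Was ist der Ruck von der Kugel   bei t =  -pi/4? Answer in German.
Wir müssen unsere Gleichung für die Beschleunigung a(t) = 36·sin(2·t) 1-mal ableiten. Durch Ableiten von der Beschleunigung erhalten wir den Ruck: j(t) = 72·cos(2·t). Aus der Gleichung für den Ruck j(t) = 72·cos(2·t), setzen wir t = -pi/4 ein und erhalten j = 0.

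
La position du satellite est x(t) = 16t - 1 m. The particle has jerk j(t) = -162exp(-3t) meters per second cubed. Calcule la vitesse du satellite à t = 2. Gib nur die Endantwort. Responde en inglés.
The velocity at t = 2 is v = 16.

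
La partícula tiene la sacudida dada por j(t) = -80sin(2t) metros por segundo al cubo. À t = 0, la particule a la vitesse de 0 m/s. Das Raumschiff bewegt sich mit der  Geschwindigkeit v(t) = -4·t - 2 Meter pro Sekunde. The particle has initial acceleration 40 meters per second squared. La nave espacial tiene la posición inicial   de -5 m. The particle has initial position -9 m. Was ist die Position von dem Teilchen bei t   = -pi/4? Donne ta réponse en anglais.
To solve this, we need to take 3 antiderivatives of our jerk equation j(t) = -80·sin(2·t). The antiderivative of jerk, with a(0) = 40, gives acceleration: a(t) = 40·cos(2·t). The antiderivative of acceleration, with v(0) = 0, gives velocity: v(t) = 20·sin(2·t). The antiderivative of velocity is position. Using x(0) = -9, we get x(t) = 1 - 10·cos(2·t). From the given position equation x(t) = 1 - 10·cos(2·t), we substitute t = -pi/4 to get x = 1.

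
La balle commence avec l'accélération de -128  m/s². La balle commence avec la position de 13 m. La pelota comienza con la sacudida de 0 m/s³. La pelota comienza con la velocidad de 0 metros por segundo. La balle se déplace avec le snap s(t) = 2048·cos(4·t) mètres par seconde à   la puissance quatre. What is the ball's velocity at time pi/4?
To find the answer, we compute 3 integrals of s(t) = 2048·cos(4·t). Finding the integral of s(t) and using j(0) = 0: j(t) = 512·sin(4·t). Finding the integral of j(t) and using a(0) = -128: a(t) = -128·cos(4·t). The integral of acceleration is velocity. Using v(0) = 0, we get v(t) = -32·sin(4·t). Using v(t) = -32·sin(4·t) and substituting t = pi/4, we find v = 0.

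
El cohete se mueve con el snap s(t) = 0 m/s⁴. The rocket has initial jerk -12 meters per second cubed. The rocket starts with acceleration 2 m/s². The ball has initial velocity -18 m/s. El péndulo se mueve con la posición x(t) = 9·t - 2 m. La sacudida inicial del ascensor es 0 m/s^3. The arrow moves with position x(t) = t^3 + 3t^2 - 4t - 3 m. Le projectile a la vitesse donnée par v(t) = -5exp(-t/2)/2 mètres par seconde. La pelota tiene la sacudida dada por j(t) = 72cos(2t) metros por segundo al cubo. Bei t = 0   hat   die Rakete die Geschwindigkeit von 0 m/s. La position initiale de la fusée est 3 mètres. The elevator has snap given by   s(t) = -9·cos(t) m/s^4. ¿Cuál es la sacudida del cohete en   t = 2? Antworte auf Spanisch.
Debemos encontrar la integral de nuestra ecuación del snap s(t) = 0 1 vez. Integrando el snap y usando la condición inicial j(0) = -12, obtenemos j(t) = -12. Usando j(t) = -12 y sustituyendo t = 2, encontramos j = -12.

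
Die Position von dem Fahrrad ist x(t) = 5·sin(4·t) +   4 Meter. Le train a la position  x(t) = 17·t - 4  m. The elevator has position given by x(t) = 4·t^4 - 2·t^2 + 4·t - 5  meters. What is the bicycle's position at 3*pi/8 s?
Using x(t) = 5·sin(4·t) + 4 and substituting t = 3*pi/8, we find x = -1.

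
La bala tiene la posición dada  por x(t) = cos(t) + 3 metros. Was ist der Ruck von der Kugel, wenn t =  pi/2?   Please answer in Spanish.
Para resolver esto, necesitamos tomar 3 derivadas de nuestra ecuación de la posición x(t) = cos(t) + 3. Derivando la posición, obtenemos la velocidad: v(t) = -sin(t). La derivada de la velocidad da la aceleración: a(t) = -cos(t). La derivada de la aceleración da la sacudida: j(t) = sin(t). Tenemos la sacudida j(t) = sin(t). Sustituyendo t = pi/2: j(pi/2) = 1.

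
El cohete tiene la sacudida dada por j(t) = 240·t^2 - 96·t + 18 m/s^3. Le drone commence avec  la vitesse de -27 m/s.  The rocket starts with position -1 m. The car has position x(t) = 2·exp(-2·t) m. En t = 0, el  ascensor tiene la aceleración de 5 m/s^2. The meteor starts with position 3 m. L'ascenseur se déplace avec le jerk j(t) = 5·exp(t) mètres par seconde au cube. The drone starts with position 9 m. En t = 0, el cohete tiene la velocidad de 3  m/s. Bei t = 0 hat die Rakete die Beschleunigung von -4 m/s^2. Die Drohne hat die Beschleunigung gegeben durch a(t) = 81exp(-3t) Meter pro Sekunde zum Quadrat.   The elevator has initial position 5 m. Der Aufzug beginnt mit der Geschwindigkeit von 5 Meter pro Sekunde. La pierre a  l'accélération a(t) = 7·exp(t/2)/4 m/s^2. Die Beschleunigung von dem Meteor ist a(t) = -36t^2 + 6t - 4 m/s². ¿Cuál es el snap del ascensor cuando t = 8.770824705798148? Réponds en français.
Nous devons dériver notre équation du jerk j(t) = 5·exp(t) 1 fois. En dérivant le jerk, nous obtenons le snap: s(t) = 5·exp(t). En utilisant s(t) = 5·exp(t) et en substituant t = 8.770824705798148, nous trouvons s = 32217.4212627718.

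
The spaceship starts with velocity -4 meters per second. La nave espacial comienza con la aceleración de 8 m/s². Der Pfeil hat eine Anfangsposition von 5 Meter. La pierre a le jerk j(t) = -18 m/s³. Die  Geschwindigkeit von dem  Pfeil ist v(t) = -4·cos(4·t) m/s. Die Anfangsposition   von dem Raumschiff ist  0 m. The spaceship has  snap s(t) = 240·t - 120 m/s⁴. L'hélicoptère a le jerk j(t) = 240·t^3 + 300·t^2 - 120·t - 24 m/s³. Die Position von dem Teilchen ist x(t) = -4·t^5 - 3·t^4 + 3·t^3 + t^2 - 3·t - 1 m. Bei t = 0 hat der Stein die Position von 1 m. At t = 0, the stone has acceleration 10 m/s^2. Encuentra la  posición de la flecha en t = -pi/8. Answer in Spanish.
Para resolver esto, necesitamos tomar 1 antiderivada de nuestra ecuación de la velocidad v(t) = -4·cos(4·t). Tomando ∫v(t)dt y aplicando x(0) = 5, encontramos x(t) = 5 - sin(4·t). De la ecuación de la posición x(t) = 5 - sin(4·t), sustituimos t = -pi/8 para obtener x = 6.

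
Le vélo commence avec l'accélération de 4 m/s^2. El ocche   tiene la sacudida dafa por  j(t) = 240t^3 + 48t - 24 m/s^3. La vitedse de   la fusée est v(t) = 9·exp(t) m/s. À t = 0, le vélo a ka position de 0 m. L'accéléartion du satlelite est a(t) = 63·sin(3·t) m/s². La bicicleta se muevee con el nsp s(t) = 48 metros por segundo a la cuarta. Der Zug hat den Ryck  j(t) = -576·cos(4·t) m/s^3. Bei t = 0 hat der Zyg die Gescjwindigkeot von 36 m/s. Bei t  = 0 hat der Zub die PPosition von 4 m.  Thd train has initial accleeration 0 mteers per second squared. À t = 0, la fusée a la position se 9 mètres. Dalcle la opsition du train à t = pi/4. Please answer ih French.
Nous devons trouver la primitive de notre équation du jerk j(t) = -576·cos(4·t) 3 fois. L'intégrale du jerk est l'accélération. En utilisant a(0) = 0, nous obtenons a(t) = -144·sin(4·t). La primitive de l'accélération est la vitesse. En utilisant v(0) = 36, nous obtenons v(t) = 36·cos(4·t). La primitive de la vitesse, avec x(0) = 4, donne la position: x(t) = 9·sin(4·t) + 4. De l'équation de la position x(t) = 9·sin(4·t) + 4, nous substituons t = pi/4 pour obtenir x = 4.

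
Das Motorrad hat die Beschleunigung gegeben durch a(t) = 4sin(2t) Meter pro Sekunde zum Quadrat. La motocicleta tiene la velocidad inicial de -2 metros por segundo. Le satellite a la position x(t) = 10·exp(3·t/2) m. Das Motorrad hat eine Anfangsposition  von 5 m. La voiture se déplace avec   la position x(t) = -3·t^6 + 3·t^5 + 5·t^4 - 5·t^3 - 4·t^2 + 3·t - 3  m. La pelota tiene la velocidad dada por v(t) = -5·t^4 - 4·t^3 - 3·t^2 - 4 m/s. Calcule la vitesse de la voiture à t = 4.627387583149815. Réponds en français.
En partant de la position x(t) = -3·t^6 + 3·t^5 + 5·t^4 - 5·t^3 - 4·t^2 + 3·t - 3, nous prenons 1 dérivée. En dérivant la position, nous obtenons la vitesse: v(t) = -18·t^5 + 15·t^4 + 20·t^3 - 15·t^2 - 8·t + 3. En utilisant v(t) = -18·t^5 + 15·t^4 + 20·t^3 - 15·t^2 - 8·t + 3 et en substituant t = 4.627387583149815, nous trouvons v = -29686.1413321848.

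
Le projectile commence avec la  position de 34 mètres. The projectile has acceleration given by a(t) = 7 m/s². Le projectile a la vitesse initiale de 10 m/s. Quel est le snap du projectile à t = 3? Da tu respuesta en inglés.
To solve this, we need to take 2 derivatives of our acceleration equation a(t) = 7. Differentiating acceleration, we get jerk: j(t) = 0. Taking d/dt of j(t), we find s(t) = 0. We have snap s(t) = 0. Substituting t = 3: s(3) = 0.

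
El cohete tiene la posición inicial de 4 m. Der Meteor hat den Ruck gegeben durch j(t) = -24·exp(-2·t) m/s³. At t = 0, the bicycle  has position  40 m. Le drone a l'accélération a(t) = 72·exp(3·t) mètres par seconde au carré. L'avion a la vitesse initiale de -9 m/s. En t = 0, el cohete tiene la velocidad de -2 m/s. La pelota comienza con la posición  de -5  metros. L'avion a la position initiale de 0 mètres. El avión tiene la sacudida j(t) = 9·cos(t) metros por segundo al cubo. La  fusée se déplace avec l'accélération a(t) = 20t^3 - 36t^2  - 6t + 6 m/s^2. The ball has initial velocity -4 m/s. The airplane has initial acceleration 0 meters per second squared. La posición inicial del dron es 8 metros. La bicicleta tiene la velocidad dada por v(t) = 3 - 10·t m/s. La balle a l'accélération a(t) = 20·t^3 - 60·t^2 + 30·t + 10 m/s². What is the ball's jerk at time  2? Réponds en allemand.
Um dies zu lösen, müssen wir 1 Ableitung unserer Gleichung für die Beschleunigung a(t) = 20·t^3 - 60·t^2 + 30·t + 10 nehmen. Mit d/dt von a(t) finden wir j(t) = 60·t^2 - 120·t + 30. Aus der Gleichung für den Ruck j(t) = 60·t^2 - 120·t + 30, setzen wir t = 2 ein und erhalten j = 30.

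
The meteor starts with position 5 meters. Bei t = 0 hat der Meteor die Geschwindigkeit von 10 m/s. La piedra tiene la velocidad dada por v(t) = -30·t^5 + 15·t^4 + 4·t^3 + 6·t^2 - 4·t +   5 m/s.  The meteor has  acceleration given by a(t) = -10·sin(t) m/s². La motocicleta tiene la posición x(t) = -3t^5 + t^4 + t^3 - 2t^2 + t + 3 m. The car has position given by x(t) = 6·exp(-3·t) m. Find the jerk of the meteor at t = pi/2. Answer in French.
Nous devons dériver notre équation de l'accélération a(t) = -10·sin(t) 1 fois. En prenant d/dt de a(t), nous trouvons j(t) = -10·cos(t). En utilisant j(t) = -10·cos(t) et en substituant t = pi/2, nous trouvons j = 0.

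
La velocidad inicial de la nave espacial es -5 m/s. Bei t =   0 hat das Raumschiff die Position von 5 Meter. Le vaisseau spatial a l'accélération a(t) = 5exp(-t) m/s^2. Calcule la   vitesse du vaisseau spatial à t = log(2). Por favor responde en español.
Necesitamos integrar nuestra ecuación de la aceleración a(t) = 5·exp(-t) 1 vez. Tomando ∫a(t)dt y aplicando v(0) = -5, encontramos v(t) = -5·exp(-t). Tenemos la velocidad v(t) = -5·exp(-t). Sustituyendo t = log(2): v(log(2)) = -5/2.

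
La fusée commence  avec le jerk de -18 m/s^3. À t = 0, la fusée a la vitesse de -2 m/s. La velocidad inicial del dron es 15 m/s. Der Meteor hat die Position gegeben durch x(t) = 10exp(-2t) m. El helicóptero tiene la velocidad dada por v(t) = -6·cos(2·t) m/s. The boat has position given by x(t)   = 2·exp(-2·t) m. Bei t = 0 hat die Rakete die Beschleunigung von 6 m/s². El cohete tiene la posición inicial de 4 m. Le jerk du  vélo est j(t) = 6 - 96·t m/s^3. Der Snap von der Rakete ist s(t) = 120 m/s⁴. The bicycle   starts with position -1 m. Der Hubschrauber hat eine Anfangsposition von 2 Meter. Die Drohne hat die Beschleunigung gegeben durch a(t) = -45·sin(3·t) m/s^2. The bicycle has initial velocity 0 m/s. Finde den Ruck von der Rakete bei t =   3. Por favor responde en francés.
Nous devons trouver l'intégrale de notre équation du snap s(t) = 120 1 fois. La primitive du snap, avec j(0) = -18, donne le jerk: j(t) = 120·t - 18. En utilisant j(t) = 120·t - 18 et en substituant t = 3, nous trouvons j = 342.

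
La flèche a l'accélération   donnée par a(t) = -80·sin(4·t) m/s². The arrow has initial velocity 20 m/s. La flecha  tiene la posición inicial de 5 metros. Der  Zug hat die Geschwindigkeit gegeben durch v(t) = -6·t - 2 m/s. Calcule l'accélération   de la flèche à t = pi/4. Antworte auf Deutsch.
Wir haben die Beschleunigung a(t) = -80·sin(4·t). Durch Einsetzen von t = pi/4: a(pi/4) = 0.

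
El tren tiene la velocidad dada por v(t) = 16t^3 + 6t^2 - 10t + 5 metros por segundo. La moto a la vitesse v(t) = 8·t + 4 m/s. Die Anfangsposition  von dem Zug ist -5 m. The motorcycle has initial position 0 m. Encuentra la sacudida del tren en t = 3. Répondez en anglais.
We must differentiate our velocity equation v(t) = 16·t^3 + 6·t^2 - 10·t + 5 2 times. Taking d/dt of v(t), we find a(t) = 48·t^2 + 12·t - 10. Differentiating acceleration, we get jerk: j(t) = 96·t + 12. Using j(t) = 96·t + 12 and substituting t = 3, we find j = 300.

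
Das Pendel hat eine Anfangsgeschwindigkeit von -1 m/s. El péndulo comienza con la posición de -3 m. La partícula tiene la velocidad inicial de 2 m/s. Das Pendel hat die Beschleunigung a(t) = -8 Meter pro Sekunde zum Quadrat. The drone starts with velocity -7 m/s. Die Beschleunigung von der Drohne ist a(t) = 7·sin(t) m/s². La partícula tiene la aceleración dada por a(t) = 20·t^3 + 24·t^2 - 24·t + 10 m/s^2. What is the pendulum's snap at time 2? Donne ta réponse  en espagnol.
Debemos derivar nuestra ecuación de la aceleración a(t) = -8 2 veces. La derivada de la aceleración da la sacudida: j(t) = 0. La derivada de la sacudida da el snap: s(t) = 0. Usando s(t) = 0 y sustituyendo t = 2, encontramos s = 0.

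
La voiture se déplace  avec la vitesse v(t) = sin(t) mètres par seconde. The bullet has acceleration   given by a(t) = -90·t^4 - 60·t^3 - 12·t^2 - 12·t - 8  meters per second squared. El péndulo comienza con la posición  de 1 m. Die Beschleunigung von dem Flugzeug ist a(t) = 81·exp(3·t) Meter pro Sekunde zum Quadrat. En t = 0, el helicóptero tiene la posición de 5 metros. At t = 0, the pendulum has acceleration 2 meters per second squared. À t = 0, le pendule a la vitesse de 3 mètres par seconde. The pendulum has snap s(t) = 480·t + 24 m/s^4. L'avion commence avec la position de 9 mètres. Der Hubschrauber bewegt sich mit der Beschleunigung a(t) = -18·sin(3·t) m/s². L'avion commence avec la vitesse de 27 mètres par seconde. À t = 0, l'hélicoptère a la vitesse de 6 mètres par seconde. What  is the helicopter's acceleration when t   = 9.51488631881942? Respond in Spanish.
De la ecuación de la aceleración a(t) = -18·sin(3·t), sustituimos t = 9.51488631881942 para obtener a = 4.80680495271315.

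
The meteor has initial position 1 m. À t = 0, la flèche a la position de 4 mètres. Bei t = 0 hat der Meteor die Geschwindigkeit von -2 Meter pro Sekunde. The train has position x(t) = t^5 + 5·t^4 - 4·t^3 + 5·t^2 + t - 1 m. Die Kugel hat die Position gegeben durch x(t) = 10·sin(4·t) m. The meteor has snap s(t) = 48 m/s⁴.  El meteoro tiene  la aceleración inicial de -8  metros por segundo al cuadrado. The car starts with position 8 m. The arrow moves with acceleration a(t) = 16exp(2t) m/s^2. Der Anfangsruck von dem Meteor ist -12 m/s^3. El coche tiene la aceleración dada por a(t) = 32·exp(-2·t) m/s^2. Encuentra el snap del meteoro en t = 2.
De la ecuación del snap s(t) = 48, sustituimos t = 2 para obtener s = 48.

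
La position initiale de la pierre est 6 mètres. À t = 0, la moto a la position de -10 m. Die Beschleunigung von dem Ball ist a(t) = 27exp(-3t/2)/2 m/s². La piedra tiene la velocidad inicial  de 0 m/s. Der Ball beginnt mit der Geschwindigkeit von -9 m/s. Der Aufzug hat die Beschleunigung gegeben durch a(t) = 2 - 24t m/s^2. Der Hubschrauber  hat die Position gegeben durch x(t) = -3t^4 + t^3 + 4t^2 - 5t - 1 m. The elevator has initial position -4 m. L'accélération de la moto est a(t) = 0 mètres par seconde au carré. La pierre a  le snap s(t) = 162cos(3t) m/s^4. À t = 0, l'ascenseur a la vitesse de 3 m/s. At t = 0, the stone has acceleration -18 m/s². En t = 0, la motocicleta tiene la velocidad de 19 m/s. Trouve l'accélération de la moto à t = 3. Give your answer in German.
Aus der Gleichung für die Beschleunigung a(t) = 0, setzen wir t = 3 ein und erhalten a = 0.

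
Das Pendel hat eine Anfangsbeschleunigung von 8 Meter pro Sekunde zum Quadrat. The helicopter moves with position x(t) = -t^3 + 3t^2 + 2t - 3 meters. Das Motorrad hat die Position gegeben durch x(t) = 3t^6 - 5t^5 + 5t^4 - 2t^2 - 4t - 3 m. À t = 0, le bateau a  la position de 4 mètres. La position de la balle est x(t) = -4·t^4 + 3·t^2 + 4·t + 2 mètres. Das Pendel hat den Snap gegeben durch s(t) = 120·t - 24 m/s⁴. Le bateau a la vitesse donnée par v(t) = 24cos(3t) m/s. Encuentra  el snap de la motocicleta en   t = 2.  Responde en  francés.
Pour résoudre ceci, nous devons prendre 4 dérivées de notre équation de la position x(t) = 3·t^6 - 5·t^5 + 5·t^4 - 2·t^2 - 4·t - 3. La dérivée de la position donne la vitesse: v(t) = 18·t^5 - 25·t^4 + 20·t^3 - 4·t - 4. En prenant d/dt de v(t), nous trouvons a(t) = 90·t^4 - 100·t^3 + 60·t^2 - 4. En dérivant l'accélération, nous obtenons le jerk: j(t) = 360·t^3 - 300·t^2 + 120·t. En dérivant le jerk, nous obtenons le snap: s(t) = 1080·t^2 - 600·t + 120. En utilisant s(t) = 1080·t^2 - 600·t + 120 et en substituant t = 2, nous trouvons s = 3240.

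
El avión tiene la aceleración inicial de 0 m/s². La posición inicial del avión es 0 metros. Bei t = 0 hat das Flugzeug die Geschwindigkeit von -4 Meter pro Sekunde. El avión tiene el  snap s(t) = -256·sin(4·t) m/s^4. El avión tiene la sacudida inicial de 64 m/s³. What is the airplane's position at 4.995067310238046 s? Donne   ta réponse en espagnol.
Necesitamos integrar nuestra ecuación del snap s(t) = -256·sin(4·t) 4 veces. Integrando el snap y usando la condición inicial j(0) = 64, obtenemos j(t) = 64·cos(4·t). Integrando la sacudida y usando la condición inicial a(0) = 0, obtenemos a(t) = 16·sin(4·t). Tomando ∫a(t)dt y aplicando v(0) = -4, encontramos v(t) = -4·cos(4·t). La antiderivada de la velocidad, con x(0) = 0, da la posición: x(t) = -sin(4·t). Tenemos la posición x(t) = -sin(4·t). Sustituyendo t = 4.995067310238046: x(4.995067310238046) = -0.904716303983371.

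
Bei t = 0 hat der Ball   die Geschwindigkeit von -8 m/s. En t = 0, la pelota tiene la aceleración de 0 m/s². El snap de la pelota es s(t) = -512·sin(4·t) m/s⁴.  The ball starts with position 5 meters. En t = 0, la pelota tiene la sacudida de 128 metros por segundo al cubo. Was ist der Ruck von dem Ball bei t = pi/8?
Wir müssen unsere Gleichung für den Snap s(t) = -512·sin(4·t) 1-mal integrieren. Mit ∫s(t)dt und Anwendung von j(0) = 128, finden wir j(t) = 128·cos(4·t). Mit j(t) = 128·cos(4·t) und Einsetzen von t = pi/8, finden wir j = 0.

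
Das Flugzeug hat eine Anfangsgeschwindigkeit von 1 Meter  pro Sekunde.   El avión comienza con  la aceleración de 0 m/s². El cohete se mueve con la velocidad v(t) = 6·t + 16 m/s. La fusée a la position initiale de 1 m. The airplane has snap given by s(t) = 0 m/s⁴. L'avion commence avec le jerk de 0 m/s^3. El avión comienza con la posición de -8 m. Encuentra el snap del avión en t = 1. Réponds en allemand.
Wir haben den Snap s(t) = 0. Durch Einsetzen von t = 1: s(1) = 0.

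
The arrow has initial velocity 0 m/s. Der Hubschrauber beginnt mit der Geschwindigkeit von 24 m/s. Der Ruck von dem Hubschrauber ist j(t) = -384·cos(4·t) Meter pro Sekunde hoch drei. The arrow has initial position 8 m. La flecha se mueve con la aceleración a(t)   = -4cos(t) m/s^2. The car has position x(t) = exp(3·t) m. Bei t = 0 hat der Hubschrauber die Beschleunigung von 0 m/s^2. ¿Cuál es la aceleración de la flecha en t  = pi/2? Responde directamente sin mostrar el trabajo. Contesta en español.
La aceleración en t = pi/2 es a = 0.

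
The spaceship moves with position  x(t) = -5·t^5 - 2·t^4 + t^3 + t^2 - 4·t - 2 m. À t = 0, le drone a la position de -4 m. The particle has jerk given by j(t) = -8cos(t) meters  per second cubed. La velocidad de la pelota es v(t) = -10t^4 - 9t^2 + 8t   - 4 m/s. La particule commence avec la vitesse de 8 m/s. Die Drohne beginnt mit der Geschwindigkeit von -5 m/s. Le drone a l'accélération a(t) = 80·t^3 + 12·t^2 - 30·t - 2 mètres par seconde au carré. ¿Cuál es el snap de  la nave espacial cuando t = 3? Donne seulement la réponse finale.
La respuesta es -1848.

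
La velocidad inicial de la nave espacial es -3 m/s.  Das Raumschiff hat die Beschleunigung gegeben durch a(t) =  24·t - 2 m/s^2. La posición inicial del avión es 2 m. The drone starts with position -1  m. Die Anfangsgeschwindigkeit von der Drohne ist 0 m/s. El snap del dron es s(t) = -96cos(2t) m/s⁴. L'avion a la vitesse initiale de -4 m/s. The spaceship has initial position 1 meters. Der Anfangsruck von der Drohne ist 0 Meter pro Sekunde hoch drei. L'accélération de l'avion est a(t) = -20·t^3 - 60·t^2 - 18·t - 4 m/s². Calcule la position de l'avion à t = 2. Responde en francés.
Nous devons intégrer notre équation de l'accélération a(t) = -20·t^3 - 60·t^2 - 18·t - 4 2 fois. L'intégrale de l'accélération est la vitesse. En utilisant v(0) = -4, nous obtenons v(t) = -5·t^4 - 20·t^3 - 9·t^2 - 4·t - 4. La primitive de la vitesse est la position. En utilisant x(0) = 2, nous obtenons x(t) = -t^5 - 5·t^4 - 3·t^3 - 2·t^2 - 4·t + 2. En utilisant x(t) = -t^5 - 5·t^4 - 3·t^3 - 2·t^2 - 4·t + 2 et en substituant t = 2, nous trouvons x = -150.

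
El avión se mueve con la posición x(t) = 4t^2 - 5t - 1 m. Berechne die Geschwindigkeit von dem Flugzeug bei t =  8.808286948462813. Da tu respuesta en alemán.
Ausgehend von der Position x(t) = 4·t^2 - 5·t - 1, nehmen wir 1 Ableitung. Mit d/dt von x(t) finden wir v(t) = 8·t - 5. Aus der Gleichung für die Geschwindigkeit v(t) = 8·t - 5, setzen wir t = 8.808286948462813 ein und erhalten v = 65.4662955877025.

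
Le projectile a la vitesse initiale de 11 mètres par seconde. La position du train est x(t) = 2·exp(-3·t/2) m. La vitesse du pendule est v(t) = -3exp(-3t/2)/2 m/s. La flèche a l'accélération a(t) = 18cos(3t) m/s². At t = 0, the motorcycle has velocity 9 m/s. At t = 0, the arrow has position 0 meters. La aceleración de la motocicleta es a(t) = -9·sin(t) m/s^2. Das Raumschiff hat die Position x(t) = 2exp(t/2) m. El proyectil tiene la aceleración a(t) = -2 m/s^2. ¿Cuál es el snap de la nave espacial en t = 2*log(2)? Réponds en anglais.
Starting from position x(t) = 2·exp(t/2), we take 4 derivatives. Taking d/dt of x(t), we find v(t) = exp(t/2). Differentiating velocity, we get acceleration: a(t) = exp(t/2)/2. Differentiating acceleration, we get jerk: j(t) = exp(t/2)/4. Differentiating jerk, we get snap: s(t) = exp(t/2)/8. From the given snap equation s(t) = exp(t/2)/8, we substitute t = 2*log(2) to get s = 1/4.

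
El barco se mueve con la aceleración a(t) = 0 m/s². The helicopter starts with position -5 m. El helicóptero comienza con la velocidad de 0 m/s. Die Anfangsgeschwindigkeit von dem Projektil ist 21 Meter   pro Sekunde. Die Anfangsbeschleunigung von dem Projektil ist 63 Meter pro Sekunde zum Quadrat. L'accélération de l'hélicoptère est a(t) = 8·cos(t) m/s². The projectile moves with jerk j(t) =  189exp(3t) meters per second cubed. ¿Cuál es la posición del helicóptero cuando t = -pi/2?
Partiendo de la aceleración a(t) = 8·cos(t), tomamos 2 integrales. Integrando la aceleración y usando la condición inicial v(0) = 0, obtenemos v(t) = 8·sin(t). Tomando ∫v(t)dt y aplicando x(0) = -5, encontramos x(t) = 3 - 8·cos(t). De la ecuación de la posición x(t) = 3 - 8·cos(t), sustituimos t = -pi/2 para obtener x = 3.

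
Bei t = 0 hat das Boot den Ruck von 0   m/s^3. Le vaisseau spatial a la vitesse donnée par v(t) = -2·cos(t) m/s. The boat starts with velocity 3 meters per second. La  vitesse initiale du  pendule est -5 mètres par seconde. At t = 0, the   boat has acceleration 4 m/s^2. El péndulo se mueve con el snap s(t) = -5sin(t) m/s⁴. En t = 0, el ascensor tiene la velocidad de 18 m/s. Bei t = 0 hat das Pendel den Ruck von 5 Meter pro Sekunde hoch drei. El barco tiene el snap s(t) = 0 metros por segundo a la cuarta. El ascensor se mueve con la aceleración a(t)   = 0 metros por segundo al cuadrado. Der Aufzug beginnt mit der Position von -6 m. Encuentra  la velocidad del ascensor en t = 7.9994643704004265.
Debemos encontrar la integral de nuestra ecuación de la aceleración a(t) = 0 1 vez. La integral de la aceleración, con v(0) = 18, da la velocidad: v(t) = 18. De la ecuación de la velocidad v(t) = 18, sustituimos t = 7.9994643704004265 para obtener v = 18.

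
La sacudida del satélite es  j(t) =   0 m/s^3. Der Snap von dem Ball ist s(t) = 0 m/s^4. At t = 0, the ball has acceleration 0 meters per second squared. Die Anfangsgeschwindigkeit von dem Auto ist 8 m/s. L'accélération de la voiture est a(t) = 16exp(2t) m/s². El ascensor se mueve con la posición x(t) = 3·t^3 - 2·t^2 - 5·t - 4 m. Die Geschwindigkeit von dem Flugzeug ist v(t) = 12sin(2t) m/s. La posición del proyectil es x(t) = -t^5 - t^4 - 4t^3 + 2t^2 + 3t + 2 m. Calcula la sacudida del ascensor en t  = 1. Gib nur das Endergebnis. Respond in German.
Die Antwort ist 18.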